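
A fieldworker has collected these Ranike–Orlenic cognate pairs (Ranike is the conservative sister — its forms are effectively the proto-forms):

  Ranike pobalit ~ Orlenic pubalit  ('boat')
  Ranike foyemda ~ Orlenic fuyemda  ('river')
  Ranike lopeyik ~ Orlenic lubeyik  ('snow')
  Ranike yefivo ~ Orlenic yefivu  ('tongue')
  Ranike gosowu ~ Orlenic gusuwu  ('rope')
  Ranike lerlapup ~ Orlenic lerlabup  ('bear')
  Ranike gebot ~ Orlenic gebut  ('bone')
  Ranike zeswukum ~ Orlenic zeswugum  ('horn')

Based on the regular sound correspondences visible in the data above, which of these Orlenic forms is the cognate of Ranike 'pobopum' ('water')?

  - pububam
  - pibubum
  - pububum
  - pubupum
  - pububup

pobalit ~ pubalit — Ranike o corresponds to Orlenic u after a consonant, before a labial obstruent.
lopeyik ~ lubeyik — Ranike o corresponds to Orlenic u after a consonant, before a labial obstruent.
lerlapup ~ lerlabup — Ranike p corresponds to Orlenic b between vowels (before a back vowel).
Applying these to Ranike 'pobopum':
  pobopum → pubopum   (o→u after a consonant, before a labial obstruent)
  pubopum → pubupum   (o→u after a consonant, before a labial obstruent)
  pubupum → pububum   (p→b between vowels (before a back vowel))
So the Orlenic cognate is 'pububum'.

pububum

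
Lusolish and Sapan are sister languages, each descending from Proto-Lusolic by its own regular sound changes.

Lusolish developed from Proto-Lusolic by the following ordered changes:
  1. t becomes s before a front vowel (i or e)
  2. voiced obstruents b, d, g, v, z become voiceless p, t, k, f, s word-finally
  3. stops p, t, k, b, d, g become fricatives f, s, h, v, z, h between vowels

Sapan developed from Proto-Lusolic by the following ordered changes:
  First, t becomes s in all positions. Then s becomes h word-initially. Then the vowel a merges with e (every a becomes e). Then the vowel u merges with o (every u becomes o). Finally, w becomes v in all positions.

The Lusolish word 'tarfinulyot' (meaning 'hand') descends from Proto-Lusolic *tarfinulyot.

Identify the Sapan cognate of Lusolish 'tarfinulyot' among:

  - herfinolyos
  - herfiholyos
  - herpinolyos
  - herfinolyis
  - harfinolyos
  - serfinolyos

Sapan: start from *tarfinulyot.
  rule 1 (unconditioned shift): tarfinulyot → sarfinulyos
  rule 2 (debuccalisation): sarfinulyos → harfinulyos
  rule 3 (vowel merger): harfinulyos → herfinulyos
  rule 4 (vowel merger): herfinulyos → herfinolyos
  rule 5: no change — herfinolyos
  ⇒ Sapan herfinolyos
Only 'herfinolyos' matches the regular Sapan development of *tarfinulyot.

herfinolyos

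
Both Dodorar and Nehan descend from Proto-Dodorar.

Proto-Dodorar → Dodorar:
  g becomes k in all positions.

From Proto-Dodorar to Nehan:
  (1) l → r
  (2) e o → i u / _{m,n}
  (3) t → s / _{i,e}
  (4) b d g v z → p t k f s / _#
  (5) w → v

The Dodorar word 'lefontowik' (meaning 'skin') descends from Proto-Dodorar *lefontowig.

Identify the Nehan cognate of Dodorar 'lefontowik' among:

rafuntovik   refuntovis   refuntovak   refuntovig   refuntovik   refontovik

Nehan: *lefontowig > refontowig > refuntowig > refuntowik > refuntovik  (by unconditioned shift, pre-nasal raising, final devoicing, unconditioned shift)

refuntovik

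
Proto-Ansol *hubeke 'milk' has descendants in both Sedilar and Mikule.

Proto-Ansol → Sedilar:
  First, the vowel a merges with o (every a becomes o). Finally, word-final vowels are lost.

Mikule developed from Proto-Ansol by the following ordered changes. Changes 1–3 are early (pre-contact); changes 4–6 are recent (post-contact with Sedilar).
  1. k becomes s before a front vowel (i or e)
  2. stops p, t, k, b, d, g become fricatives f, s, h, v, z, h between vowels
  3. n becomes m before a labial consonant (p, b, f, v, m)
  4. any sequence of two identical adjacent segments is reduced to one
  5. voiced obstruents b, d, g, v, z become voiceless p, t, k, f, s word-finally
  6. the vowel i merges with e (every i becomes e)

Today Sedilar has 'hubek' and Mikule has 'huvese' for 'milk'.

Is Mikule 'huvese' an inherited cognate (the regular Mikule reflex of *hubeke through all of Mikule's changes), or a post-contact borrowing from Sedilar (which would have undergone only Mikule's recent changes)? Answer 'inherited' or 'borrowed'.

inherited

If inherited, *hubeke would pass through all of Mikule's changes:
Mikule: *hubeke > hubese > huvese  (by palatalisation, intervocalic lenition)
If borrowed from Sedilar 'hubek' after the early changes, it would undergo only the recent ones:
  rule 4 (degemination): no change (hubek)
  rule 5 (final devoicing): no change (hubek)
  rule 6 (vowel merger): no change (hubek)
  ⇒ as a loan: hubek
Mikule 'huvese' matches the inherited outcome exactly, so it is an inherited cognate, not a loan.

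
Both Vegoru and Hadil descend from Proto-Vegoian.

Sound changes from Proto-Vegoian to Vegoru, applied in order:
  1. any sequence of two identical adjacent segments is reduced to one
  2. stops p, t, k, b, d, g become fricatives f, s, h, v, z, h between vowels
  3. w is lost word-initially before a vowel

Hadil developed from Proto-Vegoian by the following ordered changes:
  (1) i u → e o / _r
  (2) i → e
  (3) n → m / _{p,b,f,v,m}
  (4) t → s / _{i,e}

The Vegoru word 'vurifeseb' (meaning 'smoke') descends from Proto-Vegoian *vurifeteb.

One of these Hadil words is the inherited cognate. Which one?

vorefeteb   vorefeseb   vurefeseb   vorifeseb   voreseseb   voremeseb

vorefeseb

Hadil: start from *vurifeteb.
  rule 1 (pre-rhotic lowering): vurifeteb → vorifeteb
  rule 2 (vowel merger): vorifeteb → vorefeteb
  rule 3: no change — vorefeteb
  rule 4 (palatalisation): vorefeteb → vorefeseb
  ⇒ Hadil vorefeseb
Among the options, 'vorefeseb' alone shows every Hadil change applied in order.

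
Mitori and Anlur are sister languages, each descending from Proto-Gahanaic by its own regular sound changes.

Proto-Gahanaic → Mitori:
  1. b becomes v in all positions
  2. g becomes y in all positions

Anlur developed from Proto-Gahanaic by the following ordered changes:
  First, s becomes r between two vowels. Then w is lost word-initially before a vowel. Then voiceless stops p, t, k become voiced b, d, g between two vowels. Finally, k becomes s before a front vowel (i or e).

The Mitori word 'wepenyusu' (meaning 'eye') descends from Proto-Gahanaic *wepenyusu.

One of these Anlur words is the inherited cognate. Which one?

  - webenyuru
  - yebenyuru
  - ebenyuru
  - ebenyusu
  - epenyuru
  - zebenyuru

ebenyuru

Anlur: *wepenyusu > wepenyuru > epenyuru > ebenyuru  (by rhotacism, glide loss, intervocalic voicing)
The other candidates each miss or misapply at least one Anlur change.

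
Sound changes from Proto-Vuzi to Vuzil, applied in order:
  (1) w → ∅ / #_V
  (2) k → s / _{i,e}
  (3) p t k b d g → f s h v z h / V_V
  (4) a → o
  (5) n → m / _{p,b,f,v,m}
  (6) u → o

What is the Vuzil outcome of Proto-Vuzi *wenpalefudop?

empolefozop

Vuzil: *wenpalefudop
  wenpalefudop → enpalefudop   [glide loss]
  enpalefudop (rule 2 does not apply)
  enpalefudop → enpalefuzop   [intervocalic lenition]
  enpalefuzop → enpolefuzop   [vowel merger]
  enpolefuzop → empolefuzop   [nasal place assimilation]
  empolefuzop → empolefozop   [vowel merger]
  giving Vuzil empolefozop.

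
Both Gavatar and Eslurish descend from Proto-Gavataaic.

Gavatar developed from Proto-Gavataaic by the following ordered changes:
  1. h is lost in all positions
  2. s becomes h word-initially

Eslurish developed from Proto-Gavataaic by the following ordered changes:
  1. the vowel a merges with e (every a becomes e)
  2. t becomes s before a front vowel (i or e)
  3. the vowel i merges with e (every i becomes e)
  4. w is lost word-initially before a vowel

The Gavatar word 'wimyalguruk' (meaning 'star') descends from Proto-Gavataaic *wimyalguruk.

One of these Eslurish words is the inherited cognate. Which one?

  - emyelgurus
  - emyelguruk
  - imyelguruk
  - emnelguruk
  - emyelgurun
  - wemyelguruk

Eslurish: start from *wimyalguruk.
  rule 1 (vowel merger): wimyalguruk → wimyelguruk
  rule 2: no change — wimyelguruk
  rule 3 (vowel merger): wimyelguruk → wemyelguruk
  rule 4 (glide loss): wemyelguruk → emyelguruk
  ⇒ Eslurish emyelguruk

emyelguruk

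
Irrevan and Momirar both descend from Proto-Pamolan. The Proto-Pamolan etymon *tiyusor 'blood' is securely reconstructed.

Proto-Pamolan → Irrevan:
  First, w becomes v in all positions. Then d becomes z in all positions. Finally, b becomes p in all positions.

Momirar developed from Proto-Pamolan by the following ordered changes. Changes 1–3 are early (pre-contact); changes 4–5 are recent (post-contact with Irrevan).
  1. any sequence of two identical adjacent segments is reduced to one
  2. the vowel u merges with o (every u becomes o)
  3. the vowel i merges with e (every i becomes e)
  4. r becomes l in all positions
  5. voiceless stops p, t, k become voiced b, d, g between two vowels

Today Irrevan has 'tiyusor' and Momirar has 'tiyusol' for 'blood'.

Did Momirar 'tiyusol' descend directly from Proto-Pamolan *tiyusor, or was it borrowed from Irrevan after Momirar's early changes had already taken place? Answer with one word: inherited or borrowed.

borrowed

If inherited, *tiyusor would pass through all of Momirar's changes:
Momirar: start from *tiyusor.
  rule 1: no change — tiyusor
  rule 2 (vowel merger): tiyusor → tiyosor
  rule 3 (vowel merger): tiyosor → teyosor
  rule 4 (unconditioned shift): teyosor → teyosol
  rule 5: no change — teyosol
  ⇒ Momirar teyosol
If borrowed from Irrevan 'tiyusor' after the early changes, it would undergo only the recent ones:
  rule 4 (unconditioned shift): tiyusor → tiyusol
  rule 5 (intervocalic voicing): no change (tiyusol)
  ⇒ as a loan: tiyusol
Momirar 'tiyusol' matches the loan outcome 'tiyusol', not the inherited 'teyosol' — it skipped the early Momirar changes, so it was borrowed from Irrevan.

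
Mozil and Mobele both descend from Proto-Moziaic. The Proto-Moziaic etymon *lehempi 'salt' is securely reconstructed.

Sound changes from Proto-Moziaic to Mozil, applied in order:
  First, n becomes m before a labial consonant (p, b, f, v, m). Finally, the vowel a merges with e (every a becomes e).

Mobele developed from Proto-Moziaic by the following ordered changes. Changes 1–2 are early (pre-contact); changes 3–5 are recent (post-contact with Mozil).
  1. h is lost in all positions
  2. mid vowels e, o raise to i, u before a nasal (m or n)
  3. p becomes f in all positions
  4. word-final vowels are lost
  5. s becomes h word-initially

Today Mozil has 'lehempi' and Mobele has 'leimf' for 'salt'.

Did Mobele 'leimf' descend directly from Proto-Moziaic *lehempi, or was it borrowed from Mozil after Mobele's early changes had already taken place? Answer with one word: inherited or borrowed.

If inherited, *lehempi would pass through all of Mobele's changes:
Mobele: *lehempi
  lehempi → leempi   [h-loss]
  leempi → leimpi   [pre-nasal raising]
  leimpi → leimfi   [unconditioned shift]
  leimfi → leimf   [apocope]
  leimf (rule 5 does not apply)
  giving Mobele leimf.
If borrowed from Mozil 'lehempi' after the early changes, it would undergo only the recent ones:
  rule 3 (unconditioned shift): lehempi → lehemfi
  rule 4 (apocope): lehemfi → lehemf
  rule 5 (debuccalisation): no change (lehemf)
  ⇒ as a loan: lehemf
Mobele 'leimf' matches the inherited outcome exactly, so it is an inherited cognate, not a loan.

inherited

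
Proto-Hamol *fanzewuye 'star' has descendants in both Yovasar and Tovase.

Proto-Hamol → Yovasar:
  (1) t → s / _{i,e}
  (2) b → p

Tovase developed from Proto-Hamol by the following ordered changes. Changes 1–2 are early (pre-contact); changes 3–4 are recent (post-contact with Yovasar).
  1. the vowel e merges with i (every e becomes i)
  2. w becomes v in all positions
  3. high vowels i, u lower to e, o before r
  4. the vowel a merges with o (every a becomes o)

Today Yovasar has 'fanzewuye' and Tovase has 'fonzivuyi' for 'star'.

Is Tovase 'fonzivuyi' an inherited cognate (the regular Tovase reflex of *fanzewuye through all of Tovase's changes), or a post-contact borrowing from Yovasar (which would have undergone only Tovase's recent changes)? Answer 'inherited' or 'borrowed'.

If inherited, *fanzewuye would pass through all of Tovase's changes:
Tovase: start from *fanzewuye.
  rule 1 (vowel merger): fanzewuye → fanziwuyi
  rule 2 (unconditioned shift): fanziwuyi → fanzivuyi
  rule 3: no change — fanzivuyi
  rule 4 (vowel merger): fanzivuyi → fonzivuyi
  ⇒ Tovase fonzivuyi
If borrowed from Yovasar 'fanzewuye' after the early changes, it would undergo only the recent ones:
  rule 3 (pre-rhotic lowering): no change (fanzewuye)
  rule 4 (vowel merger): fanzewuye → fonzewuye
  ⇒ as a loan: fonzewuye
Tovase 'fonzivuyi' matches the inherited outcome exactly, so it is an inherited cognate, not a loan.

inherited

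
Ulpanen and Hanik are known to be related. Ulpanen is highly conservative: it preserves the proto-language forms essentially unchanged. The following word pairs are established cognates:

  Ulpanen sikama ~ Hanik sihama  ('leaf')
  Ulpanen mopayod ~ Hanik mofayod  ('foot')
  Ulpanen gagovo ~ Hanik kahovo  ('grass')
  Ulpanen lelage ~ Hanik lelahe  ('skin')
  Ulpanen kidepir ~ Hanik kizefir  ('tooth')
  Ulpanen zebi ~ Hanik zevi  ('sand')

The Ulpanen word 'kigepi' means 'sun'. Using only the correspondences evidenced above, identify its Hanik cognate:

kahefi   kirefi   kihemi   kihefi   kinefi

kihefi

lelage ~ lelahe — Ulpanen g corresponds to Hanik h between vowels (before a front vowel).
kidepir ~ kizefir — Ulpanen p corresponds to Hanik f between vowels (before a front vowel).
Applying these to Ulpanen 'kigepi':
  kigepi → kihepi   (g→h between vowels (before a front vowel))
  kihepi → kihefi   (p→f between vowels (before a front vowel))
So the Hanik cognate is 'kihefi'.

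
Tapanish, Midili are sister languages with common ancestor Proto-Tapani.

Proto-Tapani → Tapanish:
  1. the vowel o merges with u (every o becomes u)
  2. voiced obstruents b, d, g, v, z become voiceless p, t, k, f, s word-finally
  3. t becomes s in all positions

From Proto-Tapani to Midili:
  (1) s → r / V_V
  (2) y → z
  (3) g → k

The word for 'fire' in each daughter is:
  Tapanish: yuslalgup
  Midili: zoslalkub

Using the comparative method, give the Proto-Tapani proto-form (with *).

Position 9: Tapanish has p, Midili has b. Midili preserves b here (none of its changes turn any other segment into b), so the proto-segment is *b.
Position 1: Tapanish has y, Midili has z. Tapanish preserves y here (none of its changes turn any other segment into y), so the proto-segment is *y.
Position 2: Tapanish has u, Midili has o. Midili preserves o here (none of its changes turn any other segment into o), so the proto-segment is *o.
This points to *yoslalgub. Verify forward in each daughter:
Tapanish: start from *yoslalgub.
  rule 1 (vowel merger): yoslalgub → yuslalgub
  rule 2 (final devoicing): yuslalgub → yuslalgup
  rule 3: no change — yuslalgup
  ⇒ Tapanish yuslalgup
Midili: start from *yoslalgub.
  rule 1: no change — yoslalgub
  rule 2 (unconditioned shift): yoslalgub → zoslalgub
  rule 3 (unconditioned shift): zoslalgub → zoslalkub
  ⇒ Midili zoslalkub
No other proto-form is consistent with every reflex, so the reconstruction is *yoslalgub.

*yoslalgub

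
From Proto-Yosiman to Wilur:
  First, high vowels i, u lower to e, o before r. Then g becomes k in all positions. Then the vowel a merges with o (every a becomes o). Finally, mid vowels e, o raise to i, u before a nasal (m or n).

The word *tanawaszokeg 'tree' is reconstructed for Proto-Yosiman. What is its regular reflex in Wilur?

tunowoszokek

Wilur: *tanawaszokeg
  tanawaszokeg (rule 1 does not apply)
  tanawaszokeg → tanawaszokek   [unconditioned shift]
  tanawaszokek → tonowoszokek   [vowel merger]
  tonowoszokek → tunowoszokek   [pre-nasal raising]
  giving Wilur tunowoszokek.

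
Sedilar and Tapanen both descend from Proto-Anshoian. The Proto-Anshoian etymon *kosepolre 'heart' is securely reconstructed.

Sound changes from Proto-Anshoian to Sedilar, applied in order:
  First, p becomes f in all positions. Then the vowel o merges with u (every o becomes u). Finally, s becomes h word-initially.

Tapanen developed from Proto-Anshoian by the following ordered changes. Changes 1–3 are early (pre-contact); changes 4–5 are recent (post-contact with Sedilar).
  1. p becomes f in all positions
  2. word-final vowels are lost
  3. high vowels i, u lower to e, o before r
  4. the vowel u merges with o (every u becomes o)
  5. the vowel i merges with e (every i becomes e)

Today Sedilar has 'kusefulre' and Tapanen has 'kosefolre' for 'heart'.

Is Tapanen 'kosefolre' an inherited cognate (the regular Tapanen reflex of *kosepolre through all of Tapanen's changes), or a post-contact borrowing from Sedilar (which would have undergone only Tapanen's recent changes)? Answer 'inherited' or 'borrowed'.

If inherited, *kosepolre would pass through all of Tapanen's changes:
Tapanen: *kosepolre > kosefolre > kosefolr  (by unconditioned shift, apocope)
If borrowed from Sedilar 'kusefulre' after the early changes, it would undergo only the recent ones:
  rule 4 (vowel merger): kusefulre → kosefolre
  rule 5 (vowel merger): no change (kosefolre)
  ⇒ as a loan: kosefolre
Tapanen 'kosefolre' matches the loan outcome 'kosefolre', not the inherited 'kosefolr' — it skipped the early Tapanen changes, so it was borrowed from Sedilar.

borrowed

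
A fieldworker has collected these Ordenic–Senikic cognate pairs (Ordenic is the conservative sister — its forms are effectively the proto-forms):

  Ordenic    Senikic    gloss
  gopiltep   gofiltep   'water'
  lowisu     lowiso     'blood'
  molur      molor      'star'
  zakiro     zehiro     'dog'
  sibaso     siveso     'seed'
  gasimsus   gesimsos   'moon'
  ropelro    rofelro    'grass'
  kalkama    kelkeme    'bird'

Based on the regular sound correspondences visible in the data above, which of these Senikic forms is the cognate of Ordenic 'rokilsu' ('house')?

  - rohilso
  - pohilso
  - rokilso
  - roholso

rohilso

zakiro ~ zehiro — Ordenic k corresponds to Senikic h between vowels (before a front vowel).
lowisu ~ lowiso — Ordenic u corresponds to Senikic o word-finally.
Applying these to Ordenic 'rokilsu':
  rokilsu → rohilsu   (k→h between vowels (before a front vowel))
  rohilsu → rohilso   (u→o word-finally)
So the Senikic cognate is 'rohilso'.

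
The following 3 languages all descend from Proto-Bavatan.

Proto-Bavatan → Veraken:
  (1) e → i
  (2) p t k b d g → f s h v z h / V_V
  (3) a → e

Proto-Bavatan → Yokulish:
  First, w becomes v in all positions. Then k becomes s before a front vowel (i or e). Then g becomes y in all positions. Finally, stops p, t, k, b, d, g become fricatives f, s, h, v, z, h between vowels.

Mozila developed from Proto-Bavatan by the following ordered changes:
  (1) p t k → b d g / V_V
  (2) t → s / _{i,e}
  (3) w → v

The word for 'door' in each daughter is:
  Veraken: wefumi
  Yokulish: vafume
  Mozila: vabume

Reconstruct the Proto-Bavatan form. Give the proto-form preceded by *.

*wapume

Position 1: Veraken has w, Yokulish has v, Mozila has v. Veraken preserves w here (none of its changes turn any other segment into w), so the proto-segment is *w.
Position 6: Veraken has i, Yokulish has e, Mozila has e. Yokulish preserves e here (none of its changes turn any other segment into e), so the proto-segment is *e.
Position 3: Veraken has f, Yokulish has f, Mozila has b. Taking the neighbouring segments as reconstructed: Veraken f could go back to *p or *f; Yokulish f could go back to *p or *f; Mozila b could go back to *p or *b — the one source consistent with every daughter is *p.
Continuing position by position gives *wapume; check it forward:
Veraken: *wapume
  wapume → wapumi   [vowel merger]
  wapumi → wafumi   [intervocalic lenition]
  wafumi → wefumi   [vowel merger]
  giving Veraken wefumi.
Yokulish: *wapume
  wapume → vapume   [unconditioned shift]
  vapume (rule 2 does not apply)
  vapume (rule 3 does not apply)
  vapume → vafume   [intervocalic lenition]
  giving Yokulish vafume.
Mozila: start from *wapume.
  rule 1 (intervocalic voicing): wapume → wabume
  rule 2: no change — wabume
  rule 3 (unconditioned shift): wabume → vabume
  ⇒ Mozila vabume
*wapume is the unique common source.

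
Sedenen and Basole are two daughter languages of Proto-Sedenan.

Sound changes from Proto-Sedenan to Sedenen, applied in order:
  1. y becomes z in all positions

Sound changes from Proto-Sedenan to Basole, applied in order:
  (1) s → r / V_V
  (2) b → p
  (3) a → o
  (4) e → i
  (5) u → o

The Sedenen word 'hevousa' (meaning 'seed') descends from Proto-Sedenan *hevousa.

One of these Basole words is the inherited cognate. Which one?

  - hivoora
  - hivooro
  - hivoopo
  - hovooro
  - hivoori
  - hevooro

Basole: start from *hevousa.
  rule 1 (rhotacism): hevousa → hevoura
  rule 2: no change — hevoura
  rule 3 (vowel merger): hevoura → hevouro
  rule 4 (vowel merger): hevouro → hivouro
  rule 5 (vowel merger): hivouro → hivooro
  ⇒ Basole hivooro

hivooro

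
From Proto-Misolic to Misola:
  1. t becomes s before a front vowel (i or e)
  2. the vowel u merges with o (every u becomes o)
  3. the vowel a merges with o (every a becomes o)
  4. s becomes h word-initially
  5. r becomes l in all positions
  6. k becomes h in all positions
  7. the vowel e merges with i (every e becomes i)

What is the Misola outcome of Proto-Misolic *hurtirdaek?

holsildoih

Misola: start from *hurtirdaek.
  rule 1 (palatalisation): hurtirdaek → hursirdaek
  rule 2 (vowel merger): hursirdaek → horsirdaek
  rule 3 (vowel merger): horsirdaek → horsirdoek
  rule 4: no change — horsirdoek
  rule 5 (unconditioned shift): horsirdoek → holsildoek
  rule 6 (unconditioned shift): holsildoek → holsildoeh
  rule 7 (vowel merger): holsildoeh → holsildoih
  ⇒ Misola holsildoih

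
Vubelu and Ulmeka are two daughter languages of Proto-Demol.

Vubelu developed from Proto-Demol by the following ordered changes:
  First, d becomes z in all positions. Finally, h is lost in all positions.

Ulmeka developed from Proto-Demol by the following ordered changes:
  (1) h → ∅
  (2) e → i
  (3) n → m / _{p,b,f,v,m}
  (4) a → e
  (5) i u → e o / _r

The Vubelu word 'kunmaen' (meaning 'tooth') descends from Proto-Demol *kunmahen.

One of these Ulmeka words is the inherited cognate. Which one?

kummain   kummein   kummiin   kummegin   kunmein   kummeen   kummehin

kummein

Ulmeka: *kunmahen > kunmaen > kunmain > kummain > kummein  (by h-loss, vowel merger, nasal place assimilation, vowel merger)
The other candidates each miss or misapply at least one Ulmeka change.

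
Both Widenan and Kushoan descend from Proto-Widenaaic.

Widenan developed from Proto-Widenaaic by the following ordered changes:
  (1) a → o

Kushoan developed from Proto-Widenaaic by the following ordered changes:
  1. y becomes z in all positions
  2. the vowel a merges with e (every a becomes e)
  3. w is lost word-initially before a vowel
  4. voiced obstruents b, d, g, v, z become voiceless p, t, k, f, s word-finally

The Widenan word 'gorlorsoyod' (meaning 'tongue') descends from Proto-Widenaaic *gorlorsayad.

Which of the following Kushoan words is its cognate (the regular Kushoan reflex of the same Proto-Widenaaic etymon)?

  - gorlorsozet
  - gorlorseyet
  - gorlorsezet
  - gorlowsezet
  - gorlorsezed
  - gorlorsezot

gorlorsezet

Kushoan: *gorlorsayad
  gorlorsayad → gorlorsazad   [unconditioned shift]
  gorlorsazad → gorlorsezed   [vowel merger]
  gorlorsezed (rule 3 does not apply)
  gorlorsezed → gorlorsezet   [final devoicing]
  giving Kushoan gorlorsezet.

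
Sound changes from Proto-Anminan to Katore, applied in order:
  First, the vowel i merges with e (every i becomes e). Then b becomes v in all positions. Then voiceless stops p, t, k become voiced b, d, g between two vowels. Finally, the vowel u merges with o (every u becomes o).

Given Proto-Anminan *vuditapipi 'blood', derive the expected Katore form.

Katore: start from *vuditapipi.
  rule 1 (vowel merger): vuditapipi → vudetapepe
  rule 2: no change — vudetapepe
  rule 3 (intervocalic voicing): vudetapepe → vudedabebe
  rule 4 (vowel merger): vudedabebe → vodedabebe
  ⇒ Katore vodedabebe

vodedabebe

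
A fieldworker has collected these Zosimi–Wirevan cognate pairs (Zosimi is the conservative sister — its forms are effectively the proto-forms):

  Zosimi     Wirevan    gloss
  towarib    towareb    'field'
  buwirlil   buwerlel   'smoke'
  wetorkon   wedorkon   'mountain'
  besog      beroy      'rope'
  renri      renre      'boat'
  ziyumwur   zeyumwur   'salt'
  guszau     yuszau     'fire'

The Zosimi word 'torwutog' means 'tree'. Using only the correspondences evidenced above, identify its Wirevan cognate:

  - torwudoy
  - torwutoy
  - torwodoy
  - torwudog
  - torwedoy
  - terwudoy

torwudoy

wetorkon ~ wedorkon — Zosimi t corresponds to Wirevan d between vowels (before a back vowel).
besog ~ beroy — Zosimi g corresponds to Wirevan y word-finally.
Applying these to Zosimi 'torwutog':
  torwutog → torwudog   (t→d between vowels (before a back vowel))
  torwudog → torwudoy   (g→y word-finally)
So the Wirevan cognate is 'torwudoy'.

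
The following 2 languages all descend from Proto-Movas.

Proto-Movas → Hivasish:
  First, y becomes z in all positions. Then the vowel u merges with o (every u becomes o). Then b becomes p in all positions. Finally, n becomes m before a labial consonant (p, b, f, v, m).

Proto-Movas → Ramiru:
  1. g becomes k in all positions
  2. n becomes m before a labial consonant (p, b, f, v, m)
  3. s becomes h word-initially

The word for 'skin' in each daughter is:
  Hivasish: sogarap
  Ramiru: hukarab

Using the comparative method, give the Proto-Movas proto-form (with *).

*sugarab

Position 1: Hivasish has s, Ramiru has h. Hivasish preserves s here (none of its changes turn any other segment into s), so the proto-segment is *s.
Position 7: Hivasish has p, Ramiru has b. Ramiru preserves b here (none of its changes turn any other segment into b), so the proto-segment is *b.
Position 2: Hivasish has o, Ramiru has u. Ramiru preserves u here (none of its changes turn any other segment into u), so the proto-segment is *u.
Continuing position by position gives *sugarab; check it forward:
Hivasish: *sugarab
  sugarab (rule 1 does not apply)
  sugarab → sogarab   [vowel merger]
  sogarab → sogarap   [unconditioned shift]
  sogarap (rule 4 does not apply)
  giving Hivasish sogarap.
Ramiru: start from *sugarab.
  rule 1 (unconditioned shift): sugarab → sukarab
  rule 2: no change — sukarab
  rule 3 (debuccalisation): sukarab → hukarab
  ⇒ Ramiru hukarab
Only *sugarab yields all of Hivasish sogarap, Ramiru hukarab.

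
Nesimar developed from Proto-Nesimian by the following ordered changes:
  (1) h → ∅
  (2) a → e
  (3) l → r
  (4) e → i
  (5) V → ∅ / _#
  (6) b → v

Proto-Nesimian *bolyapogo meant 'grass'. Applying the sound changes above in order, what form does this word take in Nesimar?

voryipog

Nesimar: start from *bolyapogo.
  rule 1: no change — bolyapogo
  rule 2 (vowel merger): bolyapogo → bolyepogo
  rule 3 (unconditioned shift): bolyepogo → boryepogo
  rule 4 (vowel merger): boryepogo → boryipogo
  rule 5 (apocope): boryipogo → boryipog
  rule 6 (unconditioned shift): boryipog → voryipog
  ⇒ Nesimar voryipog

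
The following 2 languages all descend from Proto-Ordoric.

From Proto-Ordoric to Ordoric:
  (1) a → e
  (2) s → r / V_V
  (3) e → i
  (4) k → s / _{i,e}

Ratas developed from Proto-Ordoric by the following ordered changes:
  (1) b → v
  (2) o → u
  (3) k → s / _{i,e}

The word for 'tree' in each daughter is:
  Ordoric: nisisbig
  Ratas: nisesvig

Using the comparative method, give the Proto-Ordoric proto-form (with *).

*nikesbig

Position 6: Ordoric has b, Ratas has v. Ordoric preserves b here (none of its changes turn any other segment into b), so the proto-segment is *b.
Position 4: Ordoric has i, Ratas has e. Ratas preserves e here (none of its changes turn any other segment into e), so the proto-segment is *e.
The remaining positions agree across the daughters. Check the candidate against every language:
Ordoric: *nikesbig
  nikesbig (rule 1 does not apply)
  nikesbig (rule 2 does not apply)
  nikesbig → nikisbig   [vowel merger]
  nikisbig → nisisbig   [palatalisation]
  giving Ordoric nisisbig.
Ratas: start from *nikesbig.
  rule 1 (unconditioned shift): nikesbig → nikesvig
  rule 2: no change — nikesvig
  rule 3 (palatalisation): nikesvig → nisesvig
  ⇒ Ratas nisesvig
Only *nikesbig yields all of Ordoric nisisbig, Ratas nisesvig.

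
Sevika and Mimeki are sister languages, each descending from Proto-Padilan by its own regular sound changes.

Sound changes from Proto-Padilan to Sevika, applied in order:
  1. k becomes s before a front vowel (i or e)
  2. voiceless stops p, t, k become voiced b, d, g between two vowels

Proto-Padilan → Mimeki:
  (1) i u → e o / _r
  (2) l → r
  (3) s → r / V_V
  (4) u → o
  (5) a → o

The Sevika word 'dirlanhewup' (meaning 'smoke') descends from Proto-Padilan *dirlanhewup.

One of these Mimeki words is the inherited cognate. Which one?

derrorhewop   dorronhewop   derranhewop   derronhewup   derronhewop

derronhewop

Mimeki: *dirlanhewup
  dirlanhewup → derlanhewup   [pre-rhotic lowering]
  derlanhewup → derranhewup   [unconditioned shift]
  derranhewup (rule 3 does not apply)
  derranhewup → derranhewop   [vowel merger]
  derranhewop → derronhewop   [vowel merger]
  giving Mimeki derronhewop.
Among the options, 'derronhewop' alone shows every Mimeki change applied in order.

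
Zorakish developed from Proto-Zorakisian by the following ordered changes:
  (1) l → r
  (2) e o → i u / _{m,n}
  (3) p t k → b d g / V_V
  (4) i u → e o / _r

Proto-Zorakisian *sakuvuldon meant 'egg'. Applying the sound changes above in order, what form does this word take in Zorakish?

Zorakish: *sakuvuldon > sakuvurdon > sakuvurdun > saguvurdun > saguvordun  (by unconditioned shift, pre-nasal raising, intervocalic voicing, pre-rhotic lowering)

saguvordun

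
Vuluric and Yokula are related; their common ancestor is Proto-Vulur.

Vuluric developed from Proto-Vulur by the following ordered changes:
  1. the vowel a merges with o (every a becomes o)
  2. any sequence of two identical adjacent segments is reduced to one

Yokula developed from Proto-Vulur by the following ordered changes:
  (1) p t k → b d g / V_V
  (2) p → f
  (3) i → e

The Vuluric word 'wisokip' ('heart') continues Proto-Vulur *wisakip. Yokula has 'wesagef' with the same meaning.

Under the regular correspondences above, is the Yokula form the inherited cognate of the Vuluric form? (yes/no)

yes

Derive the expected Yokula reflex of *wisakip:
Yokula: *wisakip > wisagip > wisagif > wesagef  (by intervocalic voicing, unconditioned shift, vowel merger)
Yokula 'wesagef' matches the regular reflex exactly, so the pair is cognate.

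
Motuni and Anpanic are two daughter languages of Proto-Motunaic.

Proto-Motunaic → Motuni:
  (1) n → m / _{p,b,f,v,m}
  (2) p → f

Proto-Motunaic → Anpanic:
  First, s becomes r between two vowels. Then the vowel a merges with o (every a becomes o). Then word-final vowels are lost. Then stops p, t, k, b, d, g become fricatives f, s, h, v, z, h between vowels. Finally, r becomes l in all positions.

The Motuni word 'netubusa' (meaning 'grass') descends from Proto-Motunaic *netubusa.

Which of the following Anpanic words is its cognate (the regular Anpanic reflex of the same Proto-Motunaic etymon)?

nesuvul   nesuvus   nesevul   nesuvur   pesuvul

Anpanic: start from *netubusa.
  rule 1 (rhotacism): netubusa → netubura
  rule 2 (vowel merger): netubura → netuburo
  rule 3 (apocope): netuburo → netubur
  rule 4 (intervocalic lenition): netubur → nesuvur
  rule 5 (unconditioned shift): nesuvur → nesuvul
  ⇒ Anpanic nesuvul
Only 'nesuvul' matches the regular Anpanic development of *netubusa.

nesuvul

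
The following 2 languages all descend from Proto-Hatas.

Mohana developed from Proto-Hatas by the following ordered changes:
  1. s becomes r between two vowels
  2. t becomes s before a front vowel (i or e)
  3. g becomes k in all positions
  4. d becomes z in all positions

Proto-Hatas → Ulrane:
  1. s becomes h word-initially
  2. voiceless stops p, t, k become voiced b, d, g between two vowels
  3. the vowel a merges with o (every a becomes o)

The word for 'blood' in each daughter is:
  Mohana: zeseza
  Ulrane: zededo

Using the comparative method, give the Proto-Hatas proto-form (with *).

*zeteda

Position 5: Mohana has z, Ulrane has d. Taking the neighbouring segments as reconstructed: Mohana z could go back to *d or *z; Ulrane d could go back to *t or *d — the one source consistent with every daughter is *d.
Position 3: Mohana has s, Ulrane has d. Taking the neighbouring segments as reconstructed: Mohana s can only go back to *t; Ulrane d could go back to *t or *d — the one source consistent with every daughter is *t.
Position 6: Mohana has a, Ulrane has o. Mohana preserves a here (none of its changes turn any other segment into a), so the proto-segment is *a.
Verify the candidate proto-form against each daughter:
Mohana: start from *zeteda.
  rule 1: no change — zeteda
  rule 2 (palatalisation): zeteda → zeseda
  rule 3: no change — zeseda
  rule 4 (unconditioned shift): zeseda → zeseza
  ⇒ Mohana zeseza
Ulrane: start from *zeteda.
  rule 1: no change — zeteda
  rule 2 (intervocalic voicing): zeteda → zededa
  rule 3 (vowel merger): zededa → zededo
  ⇒ Ulrane zededo
*zeteda is the unique common source.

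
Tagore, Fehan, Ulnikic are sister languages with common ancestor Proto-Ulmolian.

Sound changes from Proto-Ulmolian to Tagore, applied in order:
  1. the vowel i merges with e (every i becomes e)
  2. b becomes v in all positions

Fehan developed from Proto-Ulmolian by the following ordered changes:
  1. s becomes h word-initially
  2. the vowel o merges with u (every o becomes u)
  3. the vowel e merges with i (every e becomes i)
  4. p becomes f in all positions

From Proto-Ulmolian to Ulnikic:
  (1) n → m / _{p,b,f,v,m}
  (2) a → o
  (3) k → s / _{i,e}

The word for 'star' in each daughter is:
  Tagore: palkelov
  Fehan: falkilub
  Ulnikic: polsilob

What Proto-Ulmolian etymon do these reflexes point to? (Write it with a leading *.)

*palkilob

Position 1: Tagore has p, Fehan has f, Ulnikic has p. Tagore preserves p here (none of its changes turn any other segment into p), so the proto-segment is *p.
Position 4: Tagore has k, Fehan has k, Ulnikic has s. Tagore preserves k here (none of its changes turn any other segment into k), so the proto-segment is *k.
Position 5: Tagore has e, Fehan has i, Ulnikic has i. Ulnikic preserves i here (none of its changes turn any other segment into i), so the proto-segment is *i.
This points to *palkilob. Verify forward in each daughter:
Tagore: start from *palkilob.
  rule 1 (vowel merger): palkilob → palkelob
  rule 2 (unconditioned shift): palkelob → palkelov
  ⇒ Tagore palkelov
Fehan: *palkilob > palkilub > falkilub  (by vowel merger, unconditioned shift)
Ulnikic: start from *palkilob.
  rule 1: no change — palkilob
  rule 2 (vowel merger): palkilob → polkilob
  rule 3 (palatalisation): polkilob → polsilob
  ⇒ Ulnikic polsilob
Only *palkilob yields all of Tagore palkelov, Fehan falkilub, Ulnikic polsilob.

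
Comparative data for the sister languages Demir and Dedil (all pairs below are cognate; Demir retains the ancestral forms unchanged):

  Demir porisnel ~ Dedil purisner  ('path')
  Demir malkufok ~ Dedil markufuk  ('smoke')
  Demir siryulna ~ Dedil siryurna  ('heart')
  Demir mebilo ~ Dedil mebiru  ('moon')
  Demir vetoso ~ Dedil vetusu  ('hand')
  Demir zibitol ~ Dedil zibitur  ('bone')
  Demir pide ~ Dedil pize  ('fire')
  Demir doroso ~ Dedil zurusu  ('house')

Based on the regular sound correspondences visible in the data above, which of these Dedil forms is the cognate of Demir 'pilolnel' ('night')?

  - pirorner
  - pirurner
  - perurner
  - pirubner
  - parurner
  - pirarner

mebilo ~ mebiru — Demir l corresponds to Dedil r between vowels (before a back vowel).
malkufok ~ markufuk, vetoso ~ vetusu — Demir o corresponds to Dedil u after a consonant, before a consonant other than r, m, n, p, b, f, v.
siryulna ~ siryurna — Demir l corresponds to Dedil r after a vowel, before a nasal.
porisnel ~ purisner, zibitol ~ zibitur — Demir l corresponds to Dedil r word-finally.
Applying these to Demir 'pilolnel':
  pilolnel → pirolnel   (l→r between vowels (before a back vowel))
  pirolnel → pirulnel   (o→u after a consonant, before a consonant other than r, m, n, p, b, f, v)
  pirulnel → pirurnel   (l→r after a vowel, before a nasal)
  pirurnel → pirurner   (l→r word-finally)
So the Dedil cognate is 'pirurner'.

pirurner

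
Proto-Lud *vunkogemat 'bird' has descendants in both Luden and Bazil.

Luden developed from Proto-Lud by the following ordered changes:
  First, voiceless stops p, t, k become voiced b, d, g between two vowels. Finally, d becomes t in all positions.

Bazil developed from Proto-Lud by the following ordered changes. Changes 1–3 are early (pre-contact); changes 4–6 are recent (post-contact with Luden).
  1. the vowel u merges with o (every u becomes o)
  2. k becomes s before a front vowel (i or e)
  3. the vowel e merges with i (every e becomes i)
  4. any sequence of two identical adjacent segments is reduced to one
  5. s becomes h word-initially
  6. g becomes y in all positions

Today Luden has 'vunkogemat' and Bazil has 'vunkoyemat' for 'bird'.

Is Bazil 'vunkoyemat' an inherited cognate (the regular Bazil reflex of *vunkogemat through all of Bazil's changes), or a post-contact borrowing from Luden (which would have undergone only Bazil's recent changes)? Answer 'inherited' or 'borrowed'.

If inherited, *vunkogemat would pass through all of Bazil's changes:
Bazil: *vunkogemat > vonkogemat > vonkogimat > vonkoyimat  (by vowel merger, vowel merger, unconditioned shift)
If borrowed from Luden 'vunkogemat' after the early changes, it would undergo only the recent ones:
  rule 4 (degemination): no change (vunkogemat)
  rule 5 (debuccalisation): no change (vunkogemat)
  rule 6 (unconditioned shift): vunkogemat → vunkoyemat
  ⇒ as a loan: vunkoyemat
Bazil 'vunkoyemat' matches the loan outcome 'vunkoyemat', not the inherited 'vonkoyimat' — it skipped the early Bazil changes, so it was borrowed from Luden.

borrowed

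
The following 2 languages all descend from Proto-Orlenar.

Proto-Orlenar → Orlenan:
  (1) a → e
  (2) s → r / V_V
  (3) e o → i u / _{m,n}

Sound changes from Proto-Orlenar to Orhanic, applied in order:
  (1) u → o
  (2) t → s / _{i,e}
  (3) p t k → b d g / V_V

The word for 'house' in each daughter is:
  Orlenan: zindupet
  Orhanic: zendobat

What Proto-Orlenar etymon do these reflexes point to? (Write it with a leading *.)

Position 7: Orlenan has e, Orhanic has a. Orhanic preserves a here (none of its changes turn any other segment into a), so the proto-segment is *a.
Position 5: Orlenan has u, Orhanic has o. Taking the neighbouring segments as reconstructed: Orlenan u can only go back to *u; Orhanic o could go back to *o or *u — the one source consistent with every daughter is *u.
Position 2: Orlenan has i, Orhanic has e. Orhanic preserves e here (none of its changes turn any other segment into e), so the proto-segment is *e.
This points to *zendupat. Verify forward in each daughter:
Orlenan: *zendupat
  zendupat → zendupet   [vowel merger]
  zendupet (rule 2 does not apply)
  zendupet → zindupet   [pre-nasal raising]
  giving Orlenan zindupet.
Orhanic: *zendupat > zendopat > zendobat  (by vowel merger, intervocalic voicing)
No other proto-form is consistent with every reflex, so the reconstruction is *zendupat.

*zendupat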